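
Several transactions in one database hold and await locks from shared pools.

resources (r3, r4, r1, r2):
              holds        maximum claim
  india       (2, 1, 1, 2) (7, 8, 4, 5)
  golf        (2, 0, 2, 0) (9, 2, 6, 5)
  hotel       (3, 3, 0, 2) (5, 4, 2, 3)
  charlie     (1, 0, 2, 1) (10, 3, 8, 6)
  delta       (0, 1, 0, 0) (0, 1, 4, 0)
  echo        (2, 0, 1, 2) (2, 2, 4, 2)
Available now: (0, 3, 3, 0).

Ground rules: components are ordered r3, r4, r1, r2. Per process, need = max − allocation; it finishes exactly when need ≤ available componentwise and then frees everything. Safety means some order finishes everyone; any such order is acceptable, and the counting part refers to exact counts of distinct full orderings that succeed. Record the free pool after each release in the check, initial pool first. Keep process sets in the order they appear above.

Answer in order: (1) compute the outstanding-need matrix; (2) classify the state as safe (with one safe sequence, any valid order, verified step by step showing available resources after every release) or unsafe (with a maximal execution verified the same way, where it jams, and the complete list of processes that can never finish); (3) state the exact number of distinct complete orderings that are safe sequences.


(1) Remaining need (order r3, r4, r1, r2):
  india: (5, 7, 3, 3)
  golf: (7, 2, 4, 5)
  hotel: (2, 1, 2, 1)
  charlie: (9, 3, 6, 5)
  delta: (0, 0, 4, 0)
  echo: (0, 2, 3, 0)
(2) SAFE. One safe sequence: echo, delta, hotel, india, golf, charlie.
Key observation: the first exact fit in this order is echo — it needs (0, 2, 3, 0) with (0, 3, 3, 0) free, meeting a requested resource to the last unit.
Verifying each step:
  pool = (0, 3, 3, 0)
  run echo (needs (0, 2, 3, 0), free (0, 3, 3, 0)); after release of (2, 0, 1, 2) the pool is (2, 3, 4, 2)
  run delta (needs (0, 0, 4, 0), free (2, 3, 4, 2)); after release of (0, 1, 0, 0) the pool is (2, 4, 4, 2)
  run hotel (needs (2, 1, 2, 1), free (2, 4, 4, 2)); after release of (3, 3, 0, 2) the pool is (5, 7, 4, 4)
  run india (needs (5, 7, 3, 3), free (5, 7, 4, 4)); after release of (2, 1, 1, 2) the pool is (7, 8, 5, 6)
  run golf (needs (7, 2, 4, 5), free (7, 8, 5, 6)); after release of (2, 0, 2, 0) the pool is (9, 8, 7, 6)
  run charlie (needs (9, 3, 6, 5), free (9, 8, 7, 6)); after release of (1, 0, 2, 1) the pool is (10, 8, 9, 7)
(3) Precisely 2 of the possible complete orderings are safe sequences.


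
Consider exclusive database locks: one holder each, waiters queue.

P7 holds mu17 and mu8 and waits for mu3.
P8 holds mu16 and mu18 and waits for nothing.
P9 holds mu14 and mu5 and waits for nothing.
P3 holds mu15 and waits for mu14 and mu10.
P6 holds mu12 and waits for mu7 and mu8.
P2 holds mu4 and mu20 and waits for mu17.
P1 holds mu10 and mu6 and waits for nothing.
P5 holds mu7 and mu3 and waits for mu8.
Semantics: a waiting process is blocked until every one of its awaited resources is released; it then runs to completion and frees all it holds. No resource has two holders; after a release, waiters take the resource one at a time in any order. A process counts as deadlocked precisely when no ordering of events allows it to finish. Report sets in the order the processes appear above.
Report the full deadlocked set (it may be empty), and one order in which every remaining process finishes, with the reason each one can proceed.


Deadlocked: P7, P6, P2 and P5.
Key observation: the cycle P7 -> P5 -> P7 can never break — each member waits on the next; P6 and P2 wait into the deadlock from upstream.
A valid finishing order for the others: P1, P9, P3, P8.
Walking it through:
  P1: no waits; runs immediately, freeing mu10 and mu6
  P9: no waits; runs immediately, freeing mu14 and mu5
  P3: everything it awaited (mu14 and mu10) is free; runs, freeing mu15
  P8: no waits; runs immediately, freeing mu16 and mu18


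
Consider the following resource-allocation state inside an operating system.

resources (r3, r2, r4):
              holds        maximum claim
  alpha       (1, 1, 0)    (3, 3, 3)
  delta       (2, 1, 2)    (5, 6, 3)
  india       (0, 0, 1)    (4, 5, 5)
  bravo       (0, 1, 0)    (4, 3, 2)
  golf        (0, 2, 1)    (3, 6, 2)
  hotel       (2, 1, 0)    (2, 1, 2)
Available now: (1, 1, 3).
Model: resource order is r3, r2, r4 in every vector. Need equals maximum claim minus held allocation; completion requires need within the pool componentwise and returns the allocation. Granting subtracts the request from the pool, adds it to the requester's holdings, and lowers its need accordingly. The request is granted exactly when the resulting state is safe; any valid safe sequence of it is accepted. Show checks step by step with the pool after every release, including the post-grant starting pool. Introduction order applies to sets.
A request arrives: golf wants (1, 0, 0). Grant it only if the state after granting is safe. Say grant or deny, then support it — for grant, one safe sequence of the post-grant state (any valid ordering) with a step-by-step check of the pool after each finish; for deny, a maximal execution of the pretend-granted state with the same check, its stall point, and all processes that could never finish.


DENY — the pretend-granted state is unsafe.
Key observation: after hotel, alpha the pool peaks at (3, 3, 3), and each blocked process is short somewhere: delta on r2; india on r3, r2, r4; bravo on r3; golf on r2.
On the post-grant state, hotel, alpha is a maximal run — nothing extends it. Check, step by step:
  pool = (0, 1, 3)
  hotel needs (0, 0, 2) <= (0, 1, 3) -> finishes; pool += (2, 1, 0) = (2, 2, 3)
  alpha needs (2, 2, 3) <= (2, 2, 3) -> finishes; pool += (1, 1, 0) = (3, 3, 3)
  delta cannot run: need (3, 5, 1) vs free (3, 3, 3) (insufficient r2)
  india cannot run: need (4, 5, 4) vs free (3, 3, 3) (insufficient r3, r2 and r4)
  bravo cannot run: need (4, 2, 2) vs free (3, 3, 3) (insufficient r3)
  golf cannot run: need (2, 4, 1) vs free (3, 3, 3) (insufficient r2)
Processes that could never finish after the grant: delta, india, bravo and golf.


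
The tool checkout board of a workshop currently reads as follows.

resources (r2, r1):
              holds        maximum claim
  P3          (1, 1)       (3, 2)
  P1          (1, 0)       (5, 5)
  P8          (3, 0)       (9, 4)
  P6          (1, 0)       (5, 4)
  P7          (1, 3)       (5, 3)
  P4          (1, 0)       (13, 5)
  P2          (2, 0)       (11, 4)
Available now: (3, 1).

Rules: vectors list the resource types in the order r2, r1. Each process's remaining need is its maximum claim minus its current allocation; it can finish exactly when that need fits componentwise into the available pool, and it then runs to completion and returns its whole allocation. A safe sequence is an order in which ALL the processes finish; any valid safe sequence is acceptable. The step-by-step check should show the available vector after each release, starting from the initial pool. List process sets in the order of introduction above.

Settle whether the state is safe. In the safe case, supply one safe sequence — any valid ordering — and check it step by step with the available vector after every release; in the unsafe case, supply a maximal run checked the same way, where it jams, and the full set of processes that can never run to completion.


SAFE. One safe sequence: P3, P7, P1, P8, P6, P2, P4.
Key observation: the first exact fit in this order is P3 — it needs (2, 1) with (3, 1) free, meeting a requested resource to the last unit.
Walking it through:
  pool = (3, 1)
  run P3 (needs (2, 1), free (3, 1)); after release of (1, 1) the pool is (4, 2)
  run P7 (needs (4, 0), free (4, 2)); after release of (1, 3) the pool is (5, 5)
  run P1 (needs (4, 5), free (5, 5)); after release of (1, 0) the pool is (6, 5)
  run P8 (needs (6, 4), free (6, 5)); after release of (3, 0) the pool is (9, 5)
  run P6 (needs (4, 4), free (9, 5)); after release of (1, 0) the pool is (10, 5)
  run P2 (needs (9, 4), free (10, 5)); after release of (2, 0) the pool is (12, 5)
  run P4 (needs (12, 5), free (12, 5)); after release of (1, 0) the pool is (13, 5)


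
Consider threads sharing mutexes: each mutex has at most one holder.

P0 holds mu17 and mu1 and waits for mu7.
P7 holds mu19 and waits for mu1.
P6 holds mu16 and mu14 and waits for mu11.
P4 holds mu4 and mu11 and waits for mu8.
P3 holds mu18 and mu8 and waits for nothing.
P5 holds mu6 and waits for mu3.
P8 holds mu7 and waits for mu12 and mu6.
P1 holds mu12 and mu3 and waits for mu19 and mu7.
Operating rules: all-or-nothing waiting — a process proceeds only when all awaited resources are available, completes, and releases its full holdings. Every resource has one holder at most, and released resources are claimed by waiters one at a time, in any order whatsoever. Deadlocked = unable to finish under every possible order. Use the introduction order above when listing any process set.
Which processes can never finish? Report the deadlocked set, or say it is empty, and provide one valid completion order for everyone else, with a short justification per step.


Deadlocked: P0, P7, P5, P8 and P1.
Key observation: the loop P0 -> P8 -> P5 -> P1 -> P7 -> P0 blocks itself forever; no other process is dragged down with it.
One completion order for the rest: P3, P4, P6.
Verifying each step:
  P3: no waits; runs immediately, freeing mu18 and mu8
  P4 waits on mu8 — all released -> runs and releases mu4 and mu11
  P6 waits on mu11 — all released -> runs and releases mu16 and mu14


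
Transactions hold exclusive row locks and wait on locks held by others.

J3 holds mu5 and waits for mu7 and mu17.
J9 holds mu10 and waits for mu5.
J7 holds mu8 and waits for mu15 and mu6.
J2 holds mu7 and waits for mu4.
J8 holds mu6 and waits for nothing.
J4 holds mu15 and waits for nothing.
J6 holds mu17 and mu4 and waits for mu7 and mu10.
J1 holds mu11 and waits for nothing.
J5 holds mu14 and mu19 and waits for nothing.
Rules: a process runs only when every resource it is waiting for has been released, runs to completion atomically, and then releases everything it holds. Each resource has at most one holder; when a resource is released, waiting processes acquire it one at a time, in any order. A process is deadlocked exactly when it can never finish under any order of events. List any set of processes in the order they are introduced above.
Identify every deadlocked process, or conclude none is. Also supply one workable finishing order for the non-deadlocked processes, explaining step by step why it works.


The deadlocked set is J3, J9, J2 and J6.
Key observation: the wait chain closes on itself along J3 -> J2 -> J6 -> J9 -> J3; no other process is dragged down with it.
A valid finishing order for the others: J4, J5, J8, J7, J1.
Verifying each step:
  run J4 (it waits on nothing); releases mu15
  run J5 (it waits on nothing); releases mu14 and mu19
  run J8 (it waits on nothing); releases mu6
  run J7 (all its waits — mu15 and mu6 — are resolved); releases mu8
  run J1 (it waits on nothing); releases mu11


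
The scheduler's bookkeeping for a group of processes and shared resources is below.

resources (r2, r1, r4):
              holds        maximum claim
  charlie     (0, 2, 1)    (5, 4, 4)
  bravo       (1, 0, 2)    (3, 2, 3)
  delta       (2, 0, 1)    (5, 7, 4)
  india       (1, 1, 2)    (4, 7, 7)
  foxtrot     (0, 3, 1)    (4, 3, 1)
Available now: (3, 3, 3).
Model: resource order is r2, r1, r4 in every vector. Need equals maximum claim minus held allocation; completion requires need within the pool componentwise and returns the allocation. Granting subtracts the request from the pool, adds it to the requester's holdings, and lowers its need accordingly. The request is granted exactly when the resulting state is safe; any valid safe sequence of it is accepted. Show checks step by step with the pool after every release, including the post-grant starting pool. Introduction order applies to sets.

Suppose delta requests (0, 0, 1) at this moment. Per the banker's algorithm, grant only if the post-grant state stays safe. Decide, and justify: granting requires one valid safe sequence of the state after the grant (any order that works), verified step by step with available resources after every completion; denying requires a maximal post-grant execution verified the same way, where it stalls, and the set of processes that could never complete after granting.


GRANT: granting preserves safety; a valid post-grant sequence is bravo, foxtrot, india, delta, charlie.
Key observation: even at the reduced pool (3, 3, 2), bravo fits immediately, so safety survives the grant.
Step-by-step check of the post-grant state:
  pool = (3, 3, 2)
  run bravo (needs (2, 2, 1), free (3, 3, 2)); after release of (1, 0, 2) the pool is (4, 3, 4)
  run foxtrot (needs (4, 0, 0), free (4, 3, 4)); after release of (0, 3, 1) the pool is (4, 6, 5)
  run india (needs (3, 6, 5), free (4, 6, 5)); after release of (1, 1, 2) the pool is (5, 7, 7)
  run delta (needs (3, 7, 2), free (5, 7, 7)); after release of (2, 0, 2) the pool is (7, 7, 9)
  run charlie (needs (5, 2, 3), free (7, 7, 9)); after release of (0, 2, 1) the pool is (7, 9, 10)


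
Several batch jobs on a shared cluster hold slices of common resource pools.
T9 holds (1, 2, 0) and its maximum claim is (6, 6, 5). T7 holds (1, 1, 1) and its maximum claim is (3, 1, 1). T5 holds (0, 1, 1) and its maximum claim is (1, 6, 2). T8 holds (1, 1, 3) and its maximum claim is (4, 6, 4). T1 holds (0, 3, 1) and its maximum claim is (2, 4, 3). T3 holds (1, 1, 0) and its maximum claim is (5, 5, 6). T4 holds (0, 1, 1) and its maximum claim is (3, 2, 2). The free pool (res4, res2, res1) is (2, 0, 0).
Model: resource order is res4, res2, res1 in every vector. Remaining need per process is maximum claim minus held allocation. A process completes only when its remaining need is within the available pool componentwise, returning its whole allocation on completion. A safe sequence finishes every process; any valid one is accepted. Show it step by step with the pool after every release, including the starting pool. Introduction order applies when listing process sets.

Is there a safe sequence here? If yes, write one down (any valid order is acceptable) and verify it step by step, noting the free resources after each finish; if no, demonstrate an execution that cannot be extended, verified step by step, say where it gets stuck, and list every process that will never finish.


The state is SAFE; one workable sequence: T7, T4, T1, T8, T3, T5, T9.
Key observation: the first exact fit in this order is T7 — it needs (2, 0, 0) with (2, 0, 0) free, meeting a requested resource to the last unit.
Check, step by step:
  pool = (2, 0, 0)
  run T7 (needs (2, 0, 0), free (2, 0, 0)); after release of (1, 1, 1) the pool is (3, 1, 1)
  run T4 (needs (3, 1, 1), free (3, 1, 1)); after release of (0, 1, 1) the pool is (3, 2, 2)
  run T1 (needs (2, 1, 2), free (3, 2, 2)); after release of (0, 3, 1) the pool is (3, 5, 3)
  run T8 (needs (3, 5, 1), free (3, 5, 3)); after release of (1, 1, 3) the pool is (4, 6, 6)
  run T3 (needs (4, 4, 6), free (4, 6, 6)); after release of (1, 1, 0) the pool is (5, 7, 6)
  run T5 (needs (1, 5, 1), free (5, 7, 6)); after release of (0, 1, 1) the pool is (5, 8, 7)
  run T9 (needs (5, 4, 5), free (5, 8, 7)); after release of (1, 2, 0) the pool is (6, 10, 7)


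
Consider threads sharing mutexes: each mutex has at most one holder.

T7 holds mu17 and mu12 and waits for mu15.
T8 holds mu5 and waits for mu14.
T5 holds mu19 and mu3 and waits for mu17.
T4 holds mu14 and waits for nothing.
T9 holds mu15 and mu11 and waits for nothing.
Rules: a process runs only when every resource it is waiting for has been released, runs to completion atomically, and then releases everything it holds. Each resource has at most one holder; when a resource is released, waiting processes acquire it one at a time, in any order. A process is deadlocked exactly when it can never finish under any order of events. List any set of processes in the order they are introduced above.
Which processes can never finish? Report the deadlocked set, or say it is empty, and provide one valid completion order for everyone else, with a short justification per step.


No process is deadlocked.
Key observation: although several processes wait, no cycle exists — each chain bottoms out at a free runner.
One completion order for the rest: T9, T4, T8, T7, T5.
Step-by-step check:
  T9: no waits; runs immediately, freeing mu15 and mu11
  T4: no waits; runs immediately, freeing mu14
  T8 waits on mu14 — all released -> runs and releases mu5
  T7 waits on mu15 — all released -> runs and releases mu17 and mu12
  T5 waits on mu17 — all released -> runs and releases mu19 and mu3


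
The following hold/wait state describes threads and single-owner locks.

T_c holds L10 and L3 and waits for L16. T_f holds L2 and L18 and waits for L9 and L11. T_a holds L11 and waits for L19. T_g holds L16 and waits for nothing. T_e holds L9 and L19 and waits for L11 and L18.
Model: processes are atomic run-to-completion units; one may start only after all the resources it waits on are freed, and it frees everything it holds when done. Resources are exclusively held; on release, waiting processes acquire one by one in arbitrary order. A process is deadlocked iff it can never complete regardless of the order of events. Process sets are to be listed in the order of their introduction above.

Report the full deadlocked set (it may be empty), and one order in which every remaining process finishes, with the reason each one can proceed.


Deadlocked: T_f, T_a and T_e.
Key observation: T_f -> T_a -> T_e -> T_f is a circular wait — nothing in it can go first; no other process is dragged down with it.
The rest can finish in the order T_g, T_c.
Step-by-step check:
  T_g waits on nothing -> runs at once and releases L16
  T_c: everything it awaited (L16) is free; runs, freeing L10 and L3


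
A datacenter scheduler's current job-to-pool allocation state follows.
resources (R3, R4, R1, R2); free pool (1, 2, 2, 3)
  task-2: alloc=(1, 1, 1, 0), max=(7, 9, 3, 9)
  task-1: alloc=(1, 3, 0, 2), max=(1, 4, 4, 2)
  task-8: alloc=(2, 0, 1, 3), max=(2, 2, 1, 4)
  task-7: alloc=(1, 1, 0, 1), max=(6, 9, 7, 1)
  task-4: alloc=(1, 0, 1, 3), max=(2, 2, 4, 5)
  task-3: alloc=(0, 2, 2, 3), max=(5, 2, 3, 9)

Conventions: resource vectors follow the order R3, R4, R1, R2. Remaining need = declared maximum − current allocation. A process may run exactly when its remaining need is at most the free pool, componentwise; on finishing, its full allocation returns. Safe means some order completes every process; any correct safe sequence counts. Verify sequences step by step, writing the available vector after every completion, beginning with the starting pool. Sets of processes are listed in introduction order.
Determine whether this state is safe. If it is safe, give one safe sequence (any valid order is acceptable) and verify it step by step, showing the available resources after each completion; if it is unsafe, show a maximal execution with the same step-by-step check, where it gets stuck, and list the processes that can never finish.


UNSAFE.
Key observation: after task-8, task-4, task-1, task-3 complete, (5, 7, 6, 14) is the best the pool ever gets, yet each leftover process wants more R4.
The run task-8, task-4, task-1, task-3 cannot be extended any further. Check, step by step:
  pool = (1, 2, 2, 3)
  task-8: need (0, 2, 0, 1) fits (1, 2, 2, 3); releases (2, 0, 1, 3), pool now (3, 2, 3, 6)
  task-4: need (1, 2, 3, 2) fits (3, 2, 3, 6); releases (1, 0, 1, 3), pool now (4, 2, 4, 9)
  task-1: need (0, 1, 4, 0) fits (4, 2, 4, 9); releases (1, 3, 0, 2), pool now (5, 5, 4, 11)
  task-3: need (5, 0, 1, 6) fits (5, 5, 4, 11); releases (0, 2, 2, 3), pool now (5, 7, 6, 14)
  task-2 still needs (6, 8, 2, 9) but only (5, 7, 6, 14) is free — short on R3 and R4
  task-7 still needs (5, 8, 7, 0) but only (5, 7, 6, 14) is free — short on R4 and R1
Never able to finish: task-2 and task-7.


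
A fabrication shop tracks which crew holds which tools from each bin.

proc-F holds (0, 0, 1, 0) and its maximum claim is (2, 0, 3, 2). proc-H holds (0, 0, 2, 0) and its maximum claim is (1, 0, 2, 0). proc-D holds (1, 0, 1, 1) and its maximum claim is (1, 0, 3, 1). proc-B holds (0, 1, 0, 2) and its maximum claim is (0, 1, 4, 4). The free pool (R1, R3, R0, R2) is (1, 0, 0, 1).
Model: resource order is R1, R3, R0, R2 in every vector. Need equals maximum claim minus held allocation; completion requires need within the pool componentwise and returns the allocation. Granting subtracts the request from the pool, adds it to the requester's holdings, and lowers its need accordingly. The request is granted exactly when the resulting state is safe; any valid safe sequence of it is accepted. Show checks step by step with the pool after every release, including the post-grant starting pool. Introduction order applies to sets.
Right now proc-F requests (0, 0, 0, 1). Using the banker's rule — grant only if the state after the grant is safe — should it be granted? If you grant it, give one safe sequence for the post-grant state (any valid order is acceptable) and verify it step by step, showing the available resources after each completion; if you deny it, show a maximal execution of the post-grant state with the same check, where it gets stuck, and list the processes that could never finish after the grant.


GRANT: granting preserves safety; a valid post-grant sequence is proc-H, proc-D, proc-F, proc-B.
Key observation: with (1, 0, 0, 0) left after the transfer, proc-H can run at once — the state stays safe.
Step-by-step check of the post-grant state:
  pool = (1, 0, 0, 0)
  run proc-H (needs (1, 0, 0, 0), free (1, 0, 0, 0)); after release of (0, 0, 2, 0) the pool is (1, 0, 2, 0)
  run proc-D (needs (0, 0, 2, 0), free (1, 0, 2, 0)); after release of (1, 0, 1, 1) the pool is (2, 0, 3, 1)
  run proc-F (needs (2, 0, 2, 1), free (2, 0, 3, 1)); after release of (0, 0, 1, 1) the pool is (2, 0, 4, 2)
  run proc-B (needs (0, 0, 4, 2), free (2, 0, 4, 2)); after release of (0, 1, 0, 2) the pool is (2, 1, 4, 4)


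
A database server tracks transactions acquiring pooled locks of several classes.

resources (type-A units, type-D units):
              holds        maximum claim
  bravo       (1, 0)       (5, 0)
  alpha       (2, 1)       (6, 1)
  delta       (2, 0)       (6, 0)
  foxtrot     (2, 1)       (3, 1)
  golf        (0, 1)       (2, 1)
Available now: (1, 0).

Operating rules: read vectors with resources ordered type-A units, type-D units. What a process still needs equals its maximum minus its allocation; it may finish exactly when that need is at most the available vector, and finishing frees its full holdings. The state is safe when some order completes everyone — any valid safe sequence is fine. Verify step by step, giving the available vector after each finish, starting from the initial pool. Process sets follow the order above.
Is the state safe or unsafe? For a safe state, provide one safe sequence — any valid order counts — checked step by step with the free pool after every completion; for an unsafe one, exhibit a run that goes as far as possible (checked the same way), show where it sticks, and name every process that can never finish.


UNSAFE.
Key observation: after foxtrot, golf complete, (3, 2) is the best the pool ever gets, yet each leftover process wants more type-A units.
A maximal execution: foxtrot, golf — then nothing else fits. Check, step by step:
  pool = (1, 0)
  run foxtrot (needs (1, 0), free (1, 0)); after release of (2, 1) the pool is (3, 1)
  run golf (needs (2, 0), free (3, 1)); after release of (0, 1) the pool is (3, 2)
  bravo cannot run: need (4, 0) vs free (3, 2) (insufficient type-A units)
  alpha cannot run: need (4, 0) vs free (3, 2) (insufficient type-A units)
  delta cannot run: need (4, 0) vs free (3, 2) (insufficient type-A units)
Processes that can never finish: bravo, alpha and delta.


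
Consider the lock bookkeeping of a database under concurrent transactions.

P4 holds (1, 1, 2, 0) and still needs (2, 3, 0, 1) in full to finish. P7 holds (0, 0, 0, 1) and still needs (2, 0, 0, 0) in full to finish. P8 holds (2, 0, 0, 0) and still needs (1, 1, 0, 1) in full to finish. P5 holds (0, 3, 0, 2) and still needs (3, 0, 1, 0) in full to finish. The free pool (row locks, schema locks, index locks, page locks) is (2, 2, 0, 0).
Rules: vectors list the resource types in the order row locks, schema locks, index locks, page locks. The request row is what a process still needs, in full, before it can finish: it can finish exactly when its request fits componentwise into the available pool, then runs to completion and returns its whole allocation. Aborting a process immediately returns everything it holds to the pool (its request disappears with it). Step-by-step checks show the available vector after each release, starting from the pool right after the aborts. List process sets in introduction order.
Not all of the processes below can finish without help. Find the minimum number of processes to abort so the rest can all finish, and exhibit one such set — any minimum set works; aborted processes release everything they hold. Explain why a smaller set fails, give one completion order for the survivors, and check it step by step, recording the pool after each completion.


The answer: abort P4.
Key observation: the returned (1, 1, 2, 0) from P4 is what brings P5 — unrunnable before, under any order — into play at step 1.
Why nothing smaller works: aborting no one leaves the state deadlocked as given.
One survivor order: P5, P8, P7. Step-by-step check (post-abort pool first):
  pool = (3, 3, 2, 0)
  P5 needs (3, 0, 1, 0) <= (3, 3, 2, 0) -> finishes; pool += (0, 3, 0, 2) = (3, 6, 2, 2)
  P8 needs (1, 1, 0, 1) <= (3, 6, 2, 2) -> finishes; pool += (2, 0, 0, 0) = (5, 6, 2, 2)
  P7 needs (2, 0, 0, 0) <= (5, 6, 2, 2) -> finishes; pool += (0, 0, 0, 1) = (5, 6, 2, 3)


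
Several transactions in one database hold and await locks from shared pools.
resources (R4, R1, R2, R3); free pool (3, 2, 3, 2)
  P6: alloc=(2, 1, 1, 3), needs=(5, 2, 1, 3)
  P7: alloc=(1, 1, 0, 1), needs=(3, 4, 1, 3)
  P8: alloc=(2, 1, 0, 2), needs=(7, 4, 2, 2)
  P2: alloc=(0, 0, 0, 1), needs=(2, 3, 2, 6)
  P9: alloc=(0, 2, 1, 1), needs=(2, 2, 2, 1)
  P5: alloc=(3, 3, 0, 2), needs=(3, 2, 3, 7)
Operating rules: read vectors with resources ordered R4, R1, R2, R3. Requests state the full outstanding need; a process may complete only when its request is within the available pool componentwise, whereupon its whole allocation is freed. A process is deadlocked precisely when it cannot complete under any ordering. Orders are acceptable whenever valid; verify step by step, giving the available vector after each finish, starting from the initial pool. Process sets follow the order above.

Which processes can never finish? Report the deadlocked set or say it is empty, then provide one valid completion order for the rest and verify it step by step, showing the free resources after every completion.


Deadlocked set: P6, P8, P2 and P5.
Key observation: after P9, P7 the pool peaks at (4, 5, 4, 4), and each blocked process is short somewhere: P6 on R4; P8 on R4; P2 on R3; P5 on R3.
A valid finishing order for the others: P9, P7. Walking it through:
  pool = (3, 2, 3, 2)
  run P9 (needs (2, 2, 2, 1), free (3, 2, 3, 2)); after release of (0, 2, 1, 1) the pool is (3, 4, 4, 3)
  run P7 (needs (3, 4, 1, 3), free (3, 4, 4, 3)); after release of (1, 1, 0, 1) the pool is (4, 5, 4, 4)
The stuck group stays short no matter what:
  P6 still needs (5, 2, 1, 3) but only (4, 5, 4, 4) is free — short on R4
  P8 still needs (7, 4, 2, 2) but only (4, 5, 4, 4) is free — short on R4
  P2 still needs (2, 3, 2, 6) but only (4, 5, 4, 4) is free — short on R3
  P5 still needs (3, 2, 3, 7) but only (4, 5, 4, 4) is free — short on R3


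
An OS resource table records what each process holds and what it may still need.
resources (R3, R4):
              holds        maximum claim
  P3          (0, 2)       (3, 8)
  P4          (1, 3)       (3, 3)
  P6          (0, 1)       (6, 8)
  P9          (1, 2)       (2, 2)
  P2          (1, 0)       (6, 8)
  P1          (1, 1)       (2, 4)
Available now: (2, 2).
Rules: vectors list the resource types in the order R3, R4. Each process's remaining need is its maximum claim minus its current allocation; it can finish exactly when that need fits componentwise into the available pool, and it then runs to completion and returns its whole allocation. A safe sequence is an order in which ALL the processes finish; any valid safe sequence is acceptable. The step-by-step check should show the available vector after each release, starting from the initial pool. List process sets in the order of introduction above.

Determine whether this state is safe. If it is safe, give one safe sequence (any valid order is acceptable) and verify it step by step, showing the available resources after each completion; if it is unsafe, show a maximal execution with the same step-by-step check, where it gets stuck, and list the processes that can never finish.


SAFE. One safe sequence: P4, P9, P1, P2, P6, P3.
Key observation: P4 marks the first exact bind of the order: its need (2, 0) fits the free (2, 2) with zero slack on a requested resource.
Step-by-step check:
  pool = (2, 2)
  run P4 (needs (2, 0), free (2, 2)); after release of (1, 3) the pool is (3, 5)
  run P9 (needs (1, 0), free (3, 5)); after release of (1, 2) the pool is (4, 7)
  run P1 (needs (1, 3), free (4, 7)); after release of (1, 1) the pool is (5, 8)
  run P2 (needs (5, 8), free (5, 8)); after release of (1, 0) the pool is (6, 8)
  run P6 (needs (6, 7), free (6, 8)); after release of (0, 1) the pool is (6, 9)
  run P3 (needs (3, 6), free (6, 9)); after release of (0, 2) the pool is (6, 11)


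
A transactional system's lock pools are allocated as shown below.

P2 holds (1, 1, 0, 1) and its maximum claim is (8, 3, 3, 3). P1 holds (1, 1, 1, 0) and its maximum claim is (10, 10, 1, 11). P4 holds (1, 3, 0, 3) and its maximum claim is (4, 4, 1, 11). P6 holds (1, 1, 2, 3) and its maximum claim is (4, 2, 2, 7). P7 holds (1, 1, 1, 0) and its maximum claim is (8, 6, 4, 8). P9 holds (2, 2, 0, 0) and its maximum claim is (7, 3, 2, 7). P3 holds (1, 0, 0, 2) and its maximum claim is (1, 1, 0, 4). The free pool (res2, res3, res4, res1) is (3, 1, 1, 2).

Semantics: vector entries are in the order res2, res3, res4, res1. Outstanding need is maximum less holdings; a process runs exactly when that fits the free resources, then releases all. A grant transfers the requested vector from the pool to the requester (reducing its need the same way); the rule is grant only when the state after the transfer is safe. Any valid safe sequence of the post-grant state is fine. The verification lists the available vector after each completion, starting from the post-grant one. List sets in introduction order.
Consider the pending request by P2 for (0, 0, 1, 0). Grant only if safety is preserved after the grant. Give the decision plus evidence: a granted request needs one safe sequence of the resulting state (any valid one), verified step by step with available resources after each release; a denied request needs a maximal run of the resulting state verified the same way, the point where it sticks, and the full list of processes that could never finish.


GRANT — the state after the grant stays safe, e.g. via P3, P6, P9, P2, P4, P7, P1.
Key observation: the transfer keeps a workable pool ((3, 1, 0, 2)); P3 starts the safe sequence.
Verifying the post-grant state step by step:
  pool = (3, 1, 0, 2)
  run P3 (needs (0, 1, 0, 2), free (3, 1, 0, 2)); after release of (1, 0, 0, 2) the pool is (4, 1, 0, 4)
  run P6 (needs (3, 1, 0, 4), free (4, 1, 0, 4)); after release of (1, 1, 2, 3) the pool is (5, 2, 2, 7)
  run P9 (needs (5, 1, 2, 7), free (5, 2, 2, 7)); after release of (2, 2, 0, 0) the pool is (7, 4, 2, 7)
  run P2 (needs (7, 2, 2, 2), free (7, 4, 2, 7)); after release of (1, 1, 1, 1) the pool is (8, 5, 3, 8)
  run P4 (needs (3, 1, 1, 8), free (8, 5, 3, 8)); after release of (1, 3, 0, 3) the pool is (9, 8, 3, 11)
  run P7 (needs (7, 5, 3, 8), free (9, 8, 3, 11)); after release of (1, 1, 1, 0) the pool is (10, 9, 4, 11)
  run P1 (needs (9, 9, 0, 11), free (10, 9, 4, 11)); after release of (1, 1, 1, 0) the pool is (11, 10, 5, 11)


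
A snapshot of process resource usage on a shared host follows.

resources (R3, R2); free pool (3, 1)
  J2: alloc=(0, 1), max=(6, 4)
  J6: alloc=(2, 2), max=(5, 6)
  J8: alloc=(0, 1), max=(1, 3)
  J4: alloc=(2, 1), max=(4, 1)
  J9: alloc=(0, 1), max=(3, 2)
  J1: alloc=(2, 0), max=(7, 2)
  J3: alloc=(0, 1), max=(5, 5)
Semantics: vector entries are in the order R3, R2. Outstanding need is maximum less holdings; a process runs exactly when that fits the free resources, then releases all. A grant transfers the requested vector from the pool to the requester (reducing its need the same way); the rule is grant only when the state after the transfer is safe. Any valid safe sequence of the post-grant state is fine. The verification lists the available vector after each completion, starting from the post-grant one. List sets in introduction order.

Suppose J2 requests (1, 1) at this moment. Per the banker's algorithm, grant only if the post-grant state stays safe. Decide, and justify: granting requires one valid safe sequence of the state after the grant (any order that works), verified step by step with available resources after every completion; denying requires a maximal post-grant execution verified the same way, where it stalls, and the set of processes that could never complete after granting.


DENY. Granting would leave the state unsafe.
Key observation: after J4, J9, J8 the pool peaks at (4, 3), and each blocked process is short somewhere: J2 on R3; J6 on R2; J1 on R3; J3 on R3, R2.
After a pretend grant, a maximal execution: J4, J9, J8 — then nothing else fits. Check, step by step:
  pool = (2, 0)
  run J4 (needs (2, 0), free (2, 0)); after release of (2, 1) the pool is (4, 1)
  run J9 (needs (3, 1), free (4, 1)); after release of (0, 1) the pool is (4, 2)
  run J8 (needs (1, 2), free (4, 2)); after release of (0, 1) the pool is (4, 3)
  blocked: J2 wants (5, 2), pool (4, 3) — not enough R3
  blocked: J6 wants (3, 4), pool (4, 3) — not enough R2
  blocked: J1 wants (5, 2), pool (4, 3) — not enough R3
  blocked: J3 wants (5, 4), pool (4, 3) — not enough R3 and R2
Had the request been granted, J2, J6, J1 and J3 could never finish.


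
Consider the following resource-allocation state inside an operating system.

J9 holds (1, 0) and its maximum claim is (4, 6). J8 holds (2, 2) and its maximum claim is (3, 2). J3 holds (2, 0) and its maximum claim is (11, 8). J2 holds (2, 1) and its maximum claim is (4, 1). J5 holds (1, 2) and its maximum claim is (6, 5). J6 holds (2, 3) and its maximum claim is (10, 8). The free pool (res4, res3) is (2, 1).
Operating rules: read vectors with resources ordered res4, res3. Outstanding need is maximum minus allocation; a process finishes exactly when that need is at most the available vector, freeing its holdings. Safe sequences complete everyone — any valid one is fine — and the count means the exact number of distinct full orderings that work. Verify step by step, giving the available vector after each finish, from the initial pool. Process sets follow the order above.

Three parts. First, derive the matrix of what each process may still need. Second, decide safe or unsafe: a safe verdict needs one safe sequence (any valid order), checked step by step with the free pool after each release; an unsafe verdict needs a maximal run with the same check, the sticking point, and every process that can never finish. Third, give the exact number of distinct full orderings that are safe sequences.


(1) Need matrix, components ordered res4, res3:
  J9: (3, 6)
  J8: (1, 0)
  J3: (9, 8)
  J2: (2, 0)
  J5: (5, 3)
  J6: (8, 5)
(2) SAFE, for example via the order J2, J8, J5, J9, J6, J3.
Key observation: the order's first zero-slack moment is J2 ((2, 0) needed, (2, 1) free — a requested resource with nothing to spare).
Walking it through:
  pool = (2, 1)
  J2: need (2, 0) fits (2, 1); releases (2, 1), pool now (4, 2)
  J8: need (1, 0) fits (4, 2); releases (2, 2), pool now (6, 4)
  J5: need (5, 3) fits (6, 4); releases (1, 2), pool now (7, 6)
  J9: need (3, 6) fits (7, 6); releases (1, 0), pool now (8, 6)
  J6: need (8, 5) fits (8, 6); releases (2, 3), pool now (10, 9)
  J3: need (9, 8) fits (10, 9); releases (2, 0), pool now (12, 9)
(3) Exactly 2 of the possible complete orderings are safe sequences.


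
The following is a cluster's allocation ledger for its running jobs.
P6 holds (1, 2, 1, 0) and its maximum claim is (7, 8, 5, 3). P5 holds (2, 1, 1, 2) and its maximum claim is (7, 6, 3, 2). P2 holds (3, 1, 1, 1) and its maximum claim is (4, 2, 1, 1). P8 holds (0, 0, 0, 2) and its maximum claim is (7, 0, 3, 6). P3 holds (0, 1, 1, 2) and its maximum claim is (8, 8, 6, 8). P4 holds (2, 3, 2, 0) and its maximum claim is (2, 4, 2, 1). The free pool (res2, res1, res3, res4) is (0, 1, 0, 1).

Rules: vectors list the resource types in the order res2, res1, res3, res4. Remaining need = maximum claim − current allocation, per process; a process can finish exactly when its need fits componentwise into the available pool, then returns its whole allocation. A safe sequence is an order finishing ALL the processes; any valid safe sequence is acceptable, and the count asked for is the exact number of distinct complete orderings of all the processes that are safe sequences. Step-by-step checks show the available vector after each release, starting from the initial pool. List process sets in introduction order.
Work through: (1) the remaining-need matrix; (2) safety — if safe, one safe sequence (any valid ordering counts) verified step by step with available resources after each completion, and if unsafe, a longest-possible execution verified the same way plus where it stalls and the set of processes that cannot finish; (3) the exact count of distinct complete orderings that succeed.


(1) Remaining need (order res2, res1, res3, res4):
  P6: (6, 6, 4, 3)
  P5: (5, 5, 2, 0)
  P2: (1, 1, 0, 0)
  P8: (7, 0, 3, 4)
  P3: (8, 7, 5, 6)
  P4: (0, 1, 0, 1)
(2) SAFE — a valid safe sequence is P4, P2, P5, P8, P6, P3.
Key observation: the first exact fit in this order is P4 — it needs (0, 1, 0, 1) with (0, 1, 0, 1) free, meeting a requested resource to the last unit.
Verifying each step:
  pool = (0, 1, 0, 1)
  P4 needs (0, 1, 0, 1) <= (0, 1, 0, 1) -> finishes; pool += (2, 3, 2, 0) = (2, 4, 2, 1)
  P2 needs (1, 1, 0, 0) <= (2, 4, 2, 1) -> finishes; pool += (3, 1, 1, 1) = (5, 5, 3, 2)
  P5 needs (5, 5, 2, 0) <= (5, 5, 3, 2) -> finishes; pool += (2, 1, 1, 2) = (7, 6, 4, 4)
  P8 needs (7, 0, 3, 4) <= (7, 6, 4, 4) -> finishes; pool += (0, 0, 0, 2) = (7, 6, 4, 6)
  P6 needs (6, 6, 4, 3) <= (7, 6, 4, 6) -> finishes; pool += (1, 2, 1, 0) = (8, 8, 5, 6)
  P3 needs (8, 7, 5, 6) <= (8, 8, 5, 6) -> finishes; pool += (0, 1, 1, 2) = (8, 9, 6, 8)
(3) Precisely 2 of the possible complete orderings are safe sequences.


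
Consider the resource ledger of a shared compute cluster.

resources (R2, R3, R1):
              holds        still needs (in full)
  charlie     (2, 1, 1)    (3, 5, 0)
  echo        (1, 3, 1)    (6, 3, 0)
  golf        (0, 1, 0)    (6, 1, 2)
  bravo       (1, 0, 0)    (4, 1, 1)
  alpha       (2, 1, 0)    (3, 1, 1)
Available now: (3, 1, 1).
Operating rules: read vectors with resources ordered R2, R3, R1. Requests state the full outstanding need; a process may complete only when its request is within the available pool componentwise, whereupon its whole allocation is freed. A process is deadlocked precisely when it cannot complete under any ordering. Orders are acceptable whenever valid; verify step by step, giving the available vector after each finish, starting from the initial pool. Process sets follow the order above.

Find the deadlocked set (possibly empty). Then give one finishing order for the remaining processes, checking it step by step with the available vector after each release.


Deadlocked: charlie, echo and golf.
Key observation: after alpha, bravo the pool peaks at (6, 2, 1), and each blocked process is short somewhere: charlie on R3; echo on R3; golf on R1.
The rest can finish in the order alpha, bravo. Walking it through:
  pool = (3, 1, 1)
  run alpha (needs (3, 1, 1), free (3, 1, 1)); after release of (2, 1, 0) the pool is (5, 2, 1)
  run bravo (needs (4, 1, 1), free (5, 2, 1)); after release of (1, 0, 0) the pool is (6, 2, 1)
None of the blocked processes ever fits:
  blocked: charlie wants (3, 5, 0), pool (6, 2, 1) — not enough R3
  blocked: echo wants (6, 3, 0), pool (6, 2, 1) — not enough R3
  blocked: golf wants (6, 1, 2), pool (6, 2, 1) — not enough R1
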